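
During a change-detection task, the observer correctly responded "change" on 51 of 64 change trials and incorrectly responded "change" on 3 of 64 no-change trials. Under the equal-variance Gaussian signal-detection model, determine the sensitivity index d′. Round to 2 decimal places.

d′ = 2.51

H = 51/64 = 0.7969
FA = 3/64 = 0.0469
Φ⁻¹(0.7969) = 0.831, Φ⁻¹(0.0469) = -1.676
d' = z(H) − z(FA) = 0.831 − (-1.676) = 2.507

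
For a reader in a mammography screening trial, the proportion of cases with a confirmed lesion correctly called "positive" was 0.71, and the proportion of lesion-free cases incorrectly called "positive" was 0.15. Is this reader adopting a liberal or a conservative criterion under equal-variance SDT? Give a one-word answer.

conservative

z(H) = 0.553, z(FA) = -1.036
c = −½·(z(H) + z(FA)) = 0.2415
c > 0 → conservative criterion (biased toward responding “no”).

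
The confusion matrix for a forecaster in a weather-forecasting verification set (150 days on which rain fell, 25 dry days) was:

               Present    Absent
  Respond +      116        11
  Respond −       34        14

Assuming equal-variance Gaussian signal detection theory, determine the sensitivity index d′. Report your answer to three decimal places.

d′ = 0.901

H = 116/150 = 0.7733
FA = 11/25 = 0.4400
z(0.7733) = 0.7498, z(0.4400) = -0.1510
d' = z(H) − z(FA) = 0.7498 − (-0.1510) = 0.9008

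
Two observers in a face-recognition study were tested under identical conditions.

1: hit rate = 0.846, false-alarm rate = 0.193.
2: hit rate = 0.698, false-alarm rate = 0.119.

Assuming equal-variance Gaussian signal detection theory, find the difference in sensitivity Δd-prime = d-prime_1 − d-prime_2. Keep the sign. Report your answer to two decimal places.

1: z(0.846) = 1.019, z(0.193) = -0.867, d' = 1.886
2: z(0.698) = 0.519, z(0.119) = -1.180, d' = 1.699
Δd' = d'_1 − d'_2 = 1.886 − 1.699 = 0.187
1 has the higher sensitivity.

Δd-prime = 0.19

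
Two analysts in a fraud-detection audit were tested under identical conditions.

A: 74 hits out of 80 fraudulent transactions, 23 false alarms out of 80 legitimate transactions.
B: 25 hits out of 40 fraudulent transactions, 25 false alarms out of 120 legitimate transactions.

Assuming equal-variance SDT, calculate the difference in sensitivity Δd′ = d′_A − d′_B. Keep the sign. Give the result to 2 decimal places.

A: z(0.9250) = 1.440, z(0.2875) = -0.561, d' = 2.001
B: z(0.6250) = 0.319, z(0.2083) = -0.812, d' = 1.131
Δd' = d'_A − d'_B = 2.001 − 1.131 = 0.870
A has the higher sensitivity.

Δd′ = 0.87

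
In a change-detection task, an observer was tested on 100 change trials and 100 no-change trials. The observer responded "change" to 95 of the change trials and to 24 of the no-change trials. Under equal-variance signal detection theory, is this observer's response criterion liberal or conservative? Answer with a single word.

z(H) = 1.645, z(FA) = -0.706
c = −½·(z(H) + z(FA)) = -0.4695
c < 0 → liberal criterion (biased toward responding “yes”).

liberal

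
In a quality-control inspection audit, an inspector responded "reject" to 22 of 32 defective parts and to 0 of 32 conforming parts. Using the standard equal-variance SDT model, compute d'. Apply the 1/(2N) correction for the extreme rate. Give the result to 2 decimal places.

d' = 2.64

The false-alarm rate is 0/32 = 0, so apply the 1/(2N) correction: FA → 1/(2·32) = 0.01562.
z(H) = z(0.68750) = 0.489
z(FA) = z(0.01562) = -2.154
d' = 0.489 − (-2.154) = 2.643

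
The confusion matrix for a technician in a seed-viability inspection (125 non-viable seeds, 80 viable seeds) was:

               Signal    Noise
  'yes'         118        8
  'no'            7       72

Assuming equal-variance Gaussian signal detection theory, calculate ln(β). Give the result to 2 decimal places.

H = 118/125 = 0.9440
FA = 8/80 = 0.1000
z(0.9440) = 1.589, z(0.1000) = -1.282
ln β = −½·[z(H)² − z(FA)²] = −0.5 × (2.525 − 1.644) = -0.4405

ln β = -0.44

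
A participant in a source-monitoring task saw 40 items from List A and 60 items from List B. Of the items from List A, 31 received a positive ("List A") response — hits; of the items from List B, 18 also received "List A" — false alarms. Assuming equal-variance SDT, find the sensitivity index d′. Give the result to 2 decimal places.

H = 31/40 = 0.7750
FA = 18/60 = 0.3000
Φ⁻¹(0.7750) = 0.7554, Φ⁻¹(0.3000) = -0.5244
d' = z(H) − z(FA) = 0.7554 − (-0.5244) = 1.2798

d′ = 1.28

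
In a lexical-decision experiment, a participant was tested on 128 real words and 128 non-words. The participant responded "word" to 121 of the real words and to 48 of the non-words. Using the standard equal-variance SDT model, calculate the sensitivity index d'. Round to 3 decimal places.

d' = 1.920

H = 121/128 = 0.9453
FA = 48/128 = 0.3750
z(H) = z(0.9453) = 1.6009
z(FA) = z(0.3750) = -0.3186
d' = z(H) − z(FA) = 1.6009 − (-0.3186) = 1.9195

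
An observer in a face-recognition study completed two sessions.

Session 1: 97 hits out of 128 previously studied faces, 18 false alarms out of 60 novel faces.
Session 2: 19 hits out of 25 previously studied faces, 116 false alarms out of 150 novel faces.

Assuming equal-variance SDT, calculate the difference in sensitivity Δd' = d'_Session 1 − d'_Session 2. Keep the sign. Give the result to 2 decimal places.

Δd' = 1.27

Session 1: z(0.7578) = 0.699, z(0.3000) = -0.524, d' = 1.223
Session 2: z(0.7600) = 0.706, z(0.7733) = 0.750, d' = -0.044
Δd' = d'_Session 1 − d'_Session 2 = 1.223 − (-0.044) = 1.267
Session 1 has the higher sensitivity.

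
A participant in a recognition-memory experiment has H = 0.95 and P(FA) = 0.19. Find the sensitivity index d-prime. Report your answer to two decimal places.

d-prime = 2.52

z(H) = 1.645
z(FA) = -0.878
d' = z(H) − z(FA) = 1.645 − (-0.878) = 2.523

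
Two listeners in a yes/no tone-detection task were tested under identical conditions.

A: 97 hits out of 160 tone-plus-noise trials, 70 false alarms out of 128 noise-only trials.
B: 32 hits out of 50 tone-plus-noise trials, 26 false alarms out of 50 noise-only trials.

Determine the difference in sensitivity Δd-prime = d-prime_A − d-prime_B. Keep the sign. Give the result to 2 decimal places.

Δd-prime = -0.16

A: z(0.6062) = 0.269, z(0.5469) = 0.118, d' = 0.151
B: z(0.6400) = 0.358, z(0.5200) = 0.050, d' = 0.308
Δd' = d'_A − d'_B = 0.151 − 0.308 = -0.157
B has the higher sensitivity.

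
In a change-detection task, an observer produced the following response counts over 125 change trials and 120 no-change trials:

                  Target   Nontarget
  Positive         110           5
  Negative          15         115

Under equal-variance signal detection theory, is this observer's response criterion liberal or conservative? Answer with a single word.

z(H) = 1.175, z(FA) = -1.732
c = −½·(z(H) + z(FA)) = 0.2785
c > 0 → conservative criterion (biased toward responding “no”).

conservative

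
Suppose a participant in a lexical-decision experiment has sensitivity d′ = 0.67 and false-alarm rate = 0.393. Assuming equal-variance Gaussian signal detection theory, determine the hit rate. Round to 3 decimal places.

z(false-alarm rate) = z(0.393) = -0.2715
z(H) = z(FA) + d' = -0.2715 + 0.67 = 0.3985
hit rate = Φ(0.3985) = 0.6549

hit rate = 0.655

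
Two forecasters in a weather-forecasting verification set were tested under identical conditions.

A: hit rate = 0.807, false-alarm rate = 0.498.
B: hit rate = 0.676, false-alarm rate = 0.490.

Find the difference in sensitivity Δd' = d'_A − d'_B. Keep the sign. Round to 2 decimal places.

A: z(0.807) = 0.867, z(0.498) = -0.005, d' = 0.872
B: z(0.676) = 0.457, z(0.490) = -0.025, d' = 0.482
Δd' = d'_A − d'_B = 0.872 − 0.482 = 0.390
A has the higher sensitivity.

Δd' = 0.39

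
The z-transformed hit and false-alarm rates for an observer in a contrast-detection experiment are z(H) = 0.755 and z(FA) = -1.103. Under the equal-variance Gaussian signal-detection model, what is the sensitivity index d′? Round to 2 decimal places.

d' = z(H) − z(FA) = 0.755 − (-1.103) = 1.858

d′ = 1.86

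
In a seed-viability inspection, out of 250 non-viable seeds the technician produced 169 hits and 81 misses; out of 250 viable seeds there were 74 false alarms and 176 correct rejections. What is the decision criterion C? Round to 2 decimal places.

C = 0.04

H = 169/250 = 0.6760
FA = 74/250 = 0.2960
z(H) = z(0.6760) = 0.4565
z(FA) = z(0.2960) = -0.5359
c = −½·[z(H) + z(FA)] = −0.5 × (0.4565 + (-0.5359)) = 0.0397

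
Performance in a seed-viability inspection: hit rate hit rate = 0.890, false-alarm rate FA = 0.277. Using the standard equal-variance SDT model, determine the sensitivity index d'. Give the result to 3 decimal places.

d' = 1.818

z(H) = z(0.890) = 1.2265
z(FA) = z(0.277) = -0.5918
d' = z(H) − z(FA) = 1.2265 − (-0.5918) = 1.8183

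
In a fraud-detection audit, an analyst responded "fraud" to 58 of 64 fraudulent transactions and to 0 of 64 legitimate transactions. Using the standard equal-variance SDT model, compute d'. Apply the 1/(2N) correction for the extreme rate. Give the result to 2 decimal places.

The false-alarm rate is 0/64 = 0, so apply the 1/(2N) correction: FA → 1/(2·64) = 0.00781.
z(H) = z(0.90625) = 1.318
z(FA) = z(0.00781) = -2.418
d' = 1.318 − (-2.418) = 3.736

d' = 3.74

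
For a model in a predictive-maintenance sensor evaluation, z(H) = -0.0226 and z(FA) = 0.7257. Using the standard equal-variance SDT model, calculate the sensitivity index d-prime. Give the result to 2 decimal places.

d-prime = -0.75

d' = z(H) − z(FA) = -0.0226 − 0.7257 = -0.7483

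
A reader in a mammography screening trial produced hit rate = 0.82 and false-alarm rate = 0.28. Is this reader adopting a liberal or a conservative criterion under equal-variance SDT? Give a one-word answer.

liberal

z(H) = 0.915, z(FA) = -0.583
c = −½·(z(H) + z(FA)) = -0.166
c < 0 → liberal criterion (biased toward responding “yes”).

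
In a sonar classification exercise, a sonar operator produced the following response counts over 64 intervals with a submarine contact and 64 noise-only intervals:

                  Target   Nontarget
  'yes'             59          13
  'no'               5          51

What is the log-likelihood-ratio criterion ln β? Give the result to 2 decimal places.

H = 59/64 = 0.9219
FA = 13/64 = 0.2031
z(H) = z(0.9219) = 1.418
z(FA) = z(0.2031) = -0.831
ln β = −½·[z(H)² − z(FA)²] = −0.5 × (2.011 − 0.691) = -0.660

ln β = -0.66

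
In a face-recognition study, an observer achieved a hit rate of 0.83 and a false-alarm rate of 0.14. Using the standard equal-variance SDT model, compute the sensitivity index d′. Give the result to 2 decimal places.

Φ⁻¹(0.83) = 0.954, Φ⁻¹(0.14) = -1.080
d' = z(H) − z(FA) = 0.954 − (-1.080) = 2.034

d′ = 2.03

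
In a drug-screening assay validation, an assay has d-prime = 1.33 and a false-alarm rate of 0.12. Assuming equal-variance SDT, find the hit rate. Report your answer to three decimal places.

hit rate = 0.562

z(false-alarm rate) = z(0.12) = -1.1750
z(H) = z(FA) + d' = -1.1750 + 1.33 = 0.1550
hit rate = Φ(0.1550) = 0.5616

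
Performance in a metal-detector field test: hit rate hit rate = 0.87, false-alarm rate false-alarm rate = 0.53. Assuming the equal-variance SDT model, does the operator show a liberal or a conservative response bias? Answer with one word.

liberal

z(H) = 1.126, z(FA) = 0.075
c = −½·(z(H) + z(FA)) = -0.6005
c < 0 → liberal criterion (biased toward responding “yes”).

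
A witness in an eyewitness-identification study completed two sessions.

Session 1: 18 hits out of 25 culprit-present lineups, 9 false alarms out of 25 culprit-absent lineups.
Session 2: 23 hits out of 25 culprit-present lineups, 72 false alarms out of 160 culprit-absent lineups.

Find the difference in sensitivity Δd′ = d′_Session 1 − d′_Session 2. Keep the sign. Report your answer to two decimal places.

Session 1: z(0.7200) = 0.583, z(0.3600) = -0.358, d' = 0.941
Session 2: z(0.9200) = 1.405, z(0.4500) = -0.126, d' = 1.531
Δd' = d'_Session 1 − d'_Session 2 = 0.941 − 1.531 = -0.590
Session 2 has the higher sensitivity.

Δd′ = -0.59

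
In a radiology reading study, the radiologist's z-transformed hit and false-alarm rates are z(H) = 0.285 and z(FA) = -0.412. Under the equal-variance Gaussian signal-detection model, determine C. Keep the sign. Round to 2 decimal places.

c = −½·[z(H) + z(FA)] = −½·(0.285 + (-0.412)) = 0.0635
c > 0: the radiologist has a conservative response bias.

C = 0.06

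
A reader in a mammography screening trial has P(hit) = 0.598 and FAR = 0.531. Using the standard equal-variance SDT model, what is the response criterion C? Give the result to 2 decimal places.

C = -0.16

z(H) = z(0.598) = 0.248
z(FA) = z(0.531) = 0.078
c = −½·[z(H) + z(FA)] = −0.5 × (0.248 + 0.078) = -0.163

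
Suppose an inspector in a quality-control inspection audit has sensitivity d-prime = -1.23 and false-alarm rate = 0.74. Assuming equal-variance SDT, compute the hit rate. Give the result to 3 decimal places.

hit rate = 0.279

z(false-alarm rate) = z(0.74) = 0.6433
z(H) = z(FA) + d' = 0.6433 + (-1.23) = -0.5867
hit rate = Φ(-0.5867) = 0.2787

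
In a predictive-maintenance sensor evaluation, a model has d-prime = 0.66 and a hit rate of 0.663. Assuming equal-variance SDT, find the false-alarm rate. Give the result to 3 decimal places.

z(hit rate) = z(0.663) = 0.4207
z(FA) = z(H) − d' = 0.4207 − 0.66 = -0.2393
false-alarm rate = Φ(-0.2393) = 0.4054

false-alarm rate = 0.405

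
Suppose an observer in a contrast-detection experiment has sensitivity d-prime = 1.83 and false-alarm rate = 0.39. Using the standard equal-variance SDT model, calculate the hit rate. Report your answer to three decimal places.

z(false-alarm rate) = z(0.39) = -0.2793
z(H) = z(FA) + d' = -0.2793 + 1.83 = 1.5507
hit rate = Φ(1.5507) = 0.9395

hit rate = 0.940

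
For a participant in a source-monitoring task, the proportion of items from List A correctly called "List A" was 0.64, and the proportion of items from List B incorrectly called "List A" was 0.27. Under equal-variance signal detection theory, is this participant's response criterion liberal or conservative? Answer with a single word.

z(H) = 0.358, z(FA) = -0.613
c = −½·(z(H) + z(FA)) = 0.1275
c > 0 → conservative criterion (biased toward responding “no”).

conservative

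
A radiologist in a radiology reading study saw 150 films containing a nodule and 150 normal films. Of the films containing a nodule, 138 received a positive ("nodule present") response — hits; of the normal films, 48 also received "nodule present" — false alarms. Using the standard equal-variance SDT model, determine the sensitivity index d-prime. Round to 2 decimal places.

H = 138/150 = 0.9200
FA = 48/150 = 0.3200
z(H) = z(0.9200) = 1.4051
z(FA) = z(0.3200) = -0.4677
d' = z(H) − z(FA) = 1.4051 − (-0.4677) = 1.8728

d-prime = 1.87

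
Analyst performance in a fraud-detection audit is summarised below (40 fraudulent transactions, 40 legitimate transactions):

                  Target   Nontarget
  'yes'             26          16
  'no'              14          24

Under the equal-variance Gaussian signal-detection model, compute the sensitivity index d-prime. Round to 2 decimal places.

H = 26/40 = 0.6500
FA = 16/40 = 0.4000
z(H) = 0.3853
z(FA) = -0.2533
d' = z(H) − z(FA) = 0.3853 − (-0.2533) = 0.6386

d-prime = 0.64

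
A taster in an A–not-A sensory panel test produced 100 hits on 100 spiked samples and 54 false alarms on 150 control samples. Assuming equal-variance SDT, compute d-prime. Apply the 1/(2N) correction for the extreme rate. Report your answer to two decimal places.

The hit rate is 100/100 = 1, so apply the 1/(2N) correction: H → 1 − 1/(2·100) = 0.99500.
z(H) = z(0.99500) = 2.576
z(FA) = z(0.36000) = -0.358
d' = 2.576 − (-0.358) = 2.934

d-prime = 2.93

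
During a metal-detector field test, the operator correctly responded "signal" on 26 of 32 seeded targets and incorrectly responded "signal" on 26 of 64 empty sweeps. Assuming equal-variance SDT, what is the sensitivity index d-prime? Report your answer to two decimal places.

H = 26/32 = 0.8125
FA = 26/64 = 0.4062
z(0.8125) = 0.887, z(0.4062) = -0.237
d' = z(H) − z(FA) = 0.887 − (-0.237) = 1.124

d-prime = 1.12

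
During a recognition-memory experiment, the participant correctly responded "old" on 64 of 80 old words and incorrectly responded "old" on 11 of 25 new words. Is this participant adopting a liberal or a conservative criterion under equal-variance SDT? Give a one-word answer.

z(H) = 0.842, z(FA) = -0.151
c = −½·(z(H) + z(FA)) = -0.3455
c < 0 → liberal criterion (biased toward responding “yes”).

liberal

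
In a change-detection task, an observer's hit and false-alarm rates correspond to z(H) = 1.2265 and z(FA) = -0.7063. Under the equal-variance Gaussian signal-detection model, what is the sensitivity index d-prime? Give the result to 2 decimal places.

d-prime = 1.93

d' = z(H) − z(FA) = 1.2265 − (-0.7063) = 1.9328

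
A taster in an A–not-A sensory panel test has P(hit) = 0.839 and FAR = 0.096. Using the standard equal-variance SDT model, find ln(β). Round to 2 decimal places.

z(H) = z(0.839) = 0.990
z(FA) = z(0.096) = -1.305
ln β = −½·[z(H)² − z(FA)²] = −0.5 × (0.980 − 1.703) = 0.3615

ln β = 0.36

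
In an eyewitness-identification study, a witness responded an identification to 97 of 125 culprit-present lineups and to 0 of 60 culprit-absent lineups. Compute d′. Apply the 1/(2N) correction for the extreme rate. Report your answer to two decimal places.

The false-alarm rate is 0/60 = 0, so apply the 1/(2N) correction: FA → 1/(2·60) = 0.00833.
z(H) = z(0.77600) = 0.759
z(FA) = z(0.00833) = -2.394
d' = 0.759 − (-2.394) = 3.153

d′ = 3.15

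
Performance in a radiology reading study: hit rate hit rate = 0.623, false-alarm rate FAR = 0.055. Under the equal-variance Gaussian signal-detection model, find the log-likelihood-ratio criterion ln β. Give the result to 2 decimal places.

z(H) = z(0.623) = 0.313
z(FA) = z(0.055) = -1.598
ln β = −½·[z(H)² − z(FA)²] = −0.5 × (0.098 − 2.554) = 1.228

ln β = 1.23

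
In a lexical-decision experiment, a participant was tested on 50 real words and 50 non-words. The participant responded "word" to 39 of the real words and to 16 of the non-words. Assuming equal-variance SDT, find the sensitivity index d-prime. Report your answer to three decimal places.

d-prime = 1.240

H = 39/50 = 0.7800
FA = 16/50 = 0.3200
z(H) = 0.7722
z(FA) = -0.4677
d' = z(H) − z(FA) = 0.7722 − (-0.4677) = 1.2399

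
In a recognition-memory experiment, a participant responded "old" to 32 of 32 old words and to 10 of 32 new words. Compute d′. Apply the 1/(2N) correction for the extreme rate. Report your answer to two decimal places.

The hit rate is 32/32 = 1, so apply the 1/(2N) correction: H → 1 − 1/(2·32) = 0.98438.
z(H) = z(0.98438) = 2.154
z(FA) = z(0.31250) = -0.489
d' = 2.154 − (-0.489) = 2.643

d′ = 2.64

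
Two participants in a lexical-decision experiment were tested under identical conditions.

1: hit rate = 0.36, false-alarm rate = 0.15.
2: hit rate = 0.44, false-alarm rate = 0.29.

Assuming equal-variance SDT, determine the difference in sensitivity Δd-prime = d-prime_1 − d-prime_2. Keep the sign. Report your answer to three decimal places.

1: z(0.36) = -0.3585, z(0.15) = -1.0364, d' = 0.6779
2: z(0.44) = -0.1510, z(0.29) = -0.5534, d' = 0.4024
Δd' = d'_1 − d'_2 = 0.6779 − 0.4024 = 0.2755
1 has the higher sensitivity.

Δd-prime = 0.276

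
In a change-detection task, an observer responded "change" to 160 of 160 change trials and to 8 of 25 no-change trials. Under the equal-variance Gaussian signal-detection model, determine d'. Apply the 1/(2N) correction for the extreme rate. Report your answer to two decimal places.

The hit rate is 160/160 = 1, so apply the 1/(2N) correction: H → 1 − 1/(2·160) = 0.99687.
z(H) = z(0.99687) = 2.734
z(FA) = z(0.32000) = -0.468
d' = 2.734 − (-0.468) = 3.202

d' = 3.20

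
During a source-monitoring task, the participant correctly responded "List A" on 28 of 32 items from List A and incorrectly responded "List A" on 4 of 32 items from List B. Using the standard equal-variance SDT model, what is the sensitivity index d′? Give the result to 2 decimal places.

d′ = 2.30

H = 28/32 = 0.8750
FA = 4/32 = 0.1250
Φ⁻¹(H) = Φ⁻¹(0.8750) = 1.1503
Φ⁻¹(FA) = Φ⁻¹(0.1250) = -1.1503
d' = z(H) − z(FA) = 1.1503 − (-1.1503) = 2.3006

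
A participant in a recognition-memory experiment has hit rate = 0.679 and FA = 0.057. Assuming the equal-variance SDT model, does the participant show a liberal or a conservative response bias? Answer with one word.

z(H) = 0.465, z(FA) = -1.580
c = −½·(z(H) + z(FA)) = 0.5575
c > 0 → conservative criterion (biased toward responding “no”).

conservative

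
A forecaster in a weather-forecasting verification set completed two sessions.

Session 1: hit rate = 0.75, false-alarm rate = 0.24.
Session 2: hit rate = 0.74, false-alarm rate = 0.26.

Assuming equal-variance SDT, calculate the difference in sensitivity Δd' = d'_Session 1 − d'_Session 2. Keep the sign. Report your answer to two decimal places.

Δd' = 0.09

Session 1: z(0.75) = 0.674, z(0.24) = -0.706, d' = 1.380
Session 2: z(0.74) = 0.643, z(0.26) = -0.643, d' = 1.286
Δd' = d'_Session 1 − d'_Session 2 = 1.380 − 1.286 = 0.094
Session 1 has the higher sensitivity.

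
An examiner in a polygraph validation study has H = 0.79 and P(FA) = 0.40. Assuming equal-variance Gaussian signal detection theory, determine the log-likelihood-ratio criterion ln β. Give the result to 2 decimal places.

z(H) = z(0.79) = 0.806
z(FA) = z(0.40) = -0.253
ln β = −½·[z(H)² − z(FA)²] = −0.5 × (0.650 − 0.064) = -0.293

ln β = -0.29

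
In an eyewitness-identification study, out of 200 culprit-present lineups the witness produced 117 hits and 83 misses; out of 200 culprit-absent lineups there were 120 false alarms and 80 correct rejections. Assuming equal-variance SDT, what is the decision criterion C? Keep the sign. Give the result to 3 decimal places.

H = 117/200 = 0.5850
FA = 120/200 = 0.6000
Φ⁻¹(H) = Φ⁻¹(0.5850) = 0.2147
Φ⁻¹(FA) = Φ⁻¹(0.6000) = 0.2533
c = −½·[z(H) + z(FA)] = −0.5 × (0.2147 + 0.2533) = -0.2340

C = -0.234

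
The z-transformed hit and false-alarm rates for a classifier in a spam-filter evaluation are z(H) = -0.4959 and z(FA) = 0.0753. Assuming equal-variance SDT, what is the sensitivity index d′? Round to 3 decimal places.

d' = z(H) − z(FA) = -0.4959 − 0.0753 = -0.5712

d′ = -0.571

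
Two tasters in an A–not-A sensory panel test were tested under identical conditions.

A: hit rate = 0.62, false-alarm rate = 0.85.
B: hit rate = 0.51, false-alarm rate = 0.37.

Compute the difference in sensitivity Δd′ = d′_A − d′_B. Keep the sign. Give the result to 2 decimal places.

A: z(0.62) = 0.305, z(0.85) = 1.036, d' = -0.731
B: z(0.51) = 0.025, z(0.37) = -0.332, d' = 0.357
Δd' = d'_A − d'_B = -0.731 − 0.357 = -1.088
B has the higher sensitivity.

Δd′ = -1.09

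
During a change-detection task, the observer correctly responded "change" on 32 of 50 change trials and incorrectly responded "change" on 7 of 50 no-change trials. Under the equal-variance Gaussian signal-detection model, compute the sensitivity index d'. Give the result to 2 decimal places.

d' = 1.44

H = 32/50 = 0.6400
FA = 7/50 = 0.1400
Φ⁻¹(H) = 0.358
Φ⁻¹(FA) = -1.080
d' = z(H) − z(FA) = 0.358 − (-1.080) = 1.438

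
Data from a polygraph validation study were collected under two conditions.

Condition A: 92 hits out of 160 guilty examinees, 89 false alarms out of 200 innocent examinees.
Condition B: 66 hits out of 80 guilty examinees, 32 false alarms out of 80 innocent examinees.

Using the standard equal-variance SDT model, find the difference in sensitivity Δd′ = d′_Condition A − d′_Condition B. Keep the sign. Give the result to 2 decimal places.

Δd′ = -0.86

Condition A: z(0.5750) = 0.189, z(0.4450) = -0.138, d' = 0.327
Condition B: z(0.8250) = 0.935, z(0.4000) = -0.253, d' = 1.188
Δd' = d'_Condition A − d'_Condition B = 0.327 − 1.188 = -0.861
Condition B has the higher sensitivity.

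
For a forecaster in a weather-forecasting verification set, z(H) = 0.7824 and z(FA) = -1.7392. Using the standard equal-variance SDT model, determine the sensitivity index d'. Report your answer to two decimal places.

d' = z(H) − z(FA) = 0.7824 − (-1.7392) = 2.5216

d' = 2.52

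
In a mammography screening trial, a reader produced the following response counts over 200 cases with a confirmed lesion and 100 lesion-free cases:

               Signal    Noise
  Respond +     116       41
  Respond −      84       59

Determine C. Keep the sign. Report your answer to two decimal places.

C = 0.01

H = 116/200 = 0.5800
FA = 41/100 = 0.4100
z(H) = z(0.5800) = 0.202
z(FA) = z(0.4100) = -0.228
c = −½·[z(H) + z(FA)] = −0.5 × (0.202 + (-0.228)) = 0.013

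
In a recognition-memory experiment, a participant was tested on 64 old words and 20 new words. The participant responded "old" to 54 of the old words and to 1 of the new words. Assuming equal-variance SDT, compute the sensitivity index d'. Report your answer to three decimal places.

H = 54/64 = 0.8438
FA = 1/20 = 0.0500
z(H) = z(0.8438) = 1.0102
z(FA) = z(0.0500) = -1.6449
d' = z(H) − z(FA) = 1.0102 − (-1.6449) = 2.6551

d' = 2.655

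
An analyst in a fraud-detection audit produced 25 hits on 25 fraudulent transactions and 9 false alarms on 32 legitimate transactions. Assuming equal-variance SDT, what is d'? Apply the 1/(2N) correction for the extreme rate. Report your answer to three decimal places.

The hit rate is 25/25 = 1, so apply the 1/(2N) correction: H → 1 − 1/(2·25) = 0.98000.
z(H) = z(0.98000) = 2.0537
z(FA) = z(0.28125) = -0.5791
d' = 2.0537 − (-0.5791) = 2.6328

d' = 2.633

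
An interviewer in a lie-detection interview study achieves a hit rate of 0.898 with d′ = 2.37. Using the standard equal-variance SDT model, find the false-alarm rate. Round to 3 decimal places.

z(hit rate) = z(0.898) = 1.2702
z(FA) = z(H) − d' = 1.2702 − 2.37 = -1.0998
false-alarm rate = Φ(-1.0998) = 0.1357

false-alarm rate = 0.136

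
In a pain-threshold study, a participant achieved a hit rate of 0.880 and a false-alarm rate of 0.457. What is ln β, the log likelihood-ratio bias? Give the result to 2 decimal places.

Φ⁻¹(H) = Φ⁻¹(0.880) = 1.175
Φ⁻¹(FA) = Φ⁻¹(0.457) = -0.108
ln β = −½·[z(H)² − z(FA)²] = −0.5 × (1.381 − 0.012) = -0.6845

ln β = -0.68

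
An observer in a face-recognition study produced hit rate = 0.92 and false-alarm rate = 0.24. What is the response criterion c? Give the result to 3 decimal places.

Φ⁻¹(H) = Φ⁻¹(0.92) = 1.4051
Φ⁻¹(FA) = Φ⁻¹(0.24) = -0.7063
c = −½·[z(H) + z(FA)] = −0.5 × (1.4051 + (-0.7063)) = -0.3494
c < 0: the observer has a liberal response bias.

c = -0.349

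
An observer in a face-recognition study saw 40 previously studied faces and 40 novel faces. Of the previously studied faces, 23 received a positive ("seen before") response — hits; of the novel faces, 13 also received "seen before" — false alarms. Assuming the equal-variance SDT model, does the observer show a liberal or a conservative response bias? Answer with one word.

conservative

z(H) = 0.189, z(FA) = -0.454
c = −½·(z(H) + z(FA)) = 0.1325
c > 0 → conservative criterion (biased toward responding “no”).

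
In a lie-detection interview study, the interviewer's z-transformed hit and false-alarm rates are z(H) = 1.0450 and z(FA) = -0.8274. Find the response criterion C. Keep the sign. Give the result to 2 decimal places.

c = −½·[z(H) + z(FA)] = −½·(1.0450 + (-0.8274)) = -0.1088
c < 0: the interviewer has a liberal response bias.

C = -0.11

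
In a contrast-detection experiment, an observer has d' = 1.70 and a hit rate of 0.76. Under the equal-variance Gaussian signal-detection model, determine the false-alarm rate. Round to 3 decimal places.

false-alarm rate = 0.160

z(hit rate) = z(0.76) = 0.7063
z(FA) = z(H) − d' = 0.7063 − 1.70 = -0.9937
false-alarm rate = Φ(-0.9937) = 0.1602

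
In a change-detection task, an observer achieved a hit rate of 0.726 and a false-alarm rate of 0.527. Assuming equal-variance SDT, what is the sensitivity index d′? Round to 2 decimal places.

z(H) = z(0.726) = 0.6008
z(FA) = z(0.527) = 0.0677
d' = z(H) − z(FA) = 0.6008 − 0.0677 = 0.5331

d′ = 0.53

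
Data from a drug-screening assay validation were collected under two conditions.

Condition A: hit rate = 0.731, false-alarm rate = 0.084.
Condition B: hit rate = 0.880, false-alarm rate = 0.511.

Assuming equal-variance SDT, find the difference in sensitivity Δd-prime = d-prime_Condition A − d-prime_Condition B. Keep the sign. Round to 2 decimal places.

Δd-prime = 0.85

Condition A: z(0.731) = 0.616, z(0.084) = -1.379, d' = 1.995
Condition B: z(0.880) = 1.175, z(0.511) = 0.028, d' = 1.147
Δd' = d'_Condition A − d'_Condition B = 1.995 − 1.147 = 0.848
Condition A has the higher sensitivity.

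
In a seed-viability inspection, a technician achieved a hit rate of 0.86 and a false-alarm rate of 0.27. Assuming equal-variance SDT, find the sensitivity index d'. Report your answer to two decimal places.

d' = 1.69

Φ⁻¹(H) = 1.080
Φ⁻¹(FA) = -0.613
d' = z(H) − z(FA) = 1.080 − (-0.613) = 1.693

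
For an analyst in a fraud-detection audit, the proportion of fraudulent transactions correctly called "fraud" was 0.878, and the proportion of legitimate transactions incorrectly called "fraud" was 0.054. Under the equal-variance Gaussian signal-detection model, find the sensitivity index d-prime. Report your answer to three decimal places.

Φ⁻¹(H) = Φ⁻¹(0.878) = 1.1650
Φ⁻¹(FA) = Φ⁻¹(0.054) = -1.6072
d' = z(H) − z(FA) = 1.1650 − (-1.6072) = 2.7722

d-prime = 2.772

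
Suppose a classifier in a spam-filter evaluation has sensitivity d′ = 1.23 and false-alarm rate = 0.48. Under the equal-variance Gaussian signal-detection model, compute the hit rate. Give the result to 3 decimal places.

hit rate = 0.881

z(false-alarm rate) = z(0.48) = -0.0502
z(H) = z(FA) + d' = -0.0502 + 1.23 = 1.1798
hit rate = Φ(1.1798) = 0.8810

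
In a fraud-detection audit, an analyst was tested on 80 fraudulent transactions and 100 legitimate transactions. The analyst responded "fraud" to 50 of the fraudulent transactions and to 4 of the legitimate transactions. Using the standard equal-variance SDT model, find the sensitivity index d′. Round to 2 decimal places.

d′ = 2.07

H = 50/80 = 0.6250
FA = 4/100 = 0.0400
z(H) = 0.3186
z(FA) = -1.7507
d' = z(H) − z(FA) = 0.3186 − (-1.7507) = 2.0693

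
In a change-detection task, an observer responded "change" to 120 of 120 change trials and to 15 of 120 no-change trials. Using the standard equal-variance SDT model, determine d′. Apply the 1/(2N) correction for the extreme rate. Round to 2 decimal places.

The hit rate is 120/120 = 1, so apply the 1/(2N) correction: H → 1 − 1/(2·120) = 0.99583.
z(H) = z(0.99583) = 2.638
z(FA) = z(0.12500) = -1.150
d' = 2.638 − (-1.150) = 3.788

d′ = 3.79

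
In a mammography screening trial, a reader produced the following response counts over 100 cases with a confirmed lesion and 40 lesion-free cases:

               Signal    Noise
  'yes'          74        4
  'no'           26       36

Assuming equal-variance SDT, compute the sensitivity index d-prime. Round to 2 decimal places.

H = 74/100 = 0.7400
FA = 4/40 = 0.1000
z(H) = 0.6433
z(FA) = -1.2816
d' = z(H) − z(FA) = 0.6433 − (-1.2816) = 1.9249

d-prime = 1.92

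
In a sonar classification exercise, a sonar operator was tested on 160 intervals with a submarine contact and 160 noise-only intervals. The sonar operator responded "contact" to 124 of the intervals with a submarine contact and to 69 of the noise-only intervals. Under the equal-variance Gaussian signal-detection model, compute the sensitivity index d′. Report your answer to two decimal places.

d′ = 0.93

H = 124/160 = 0.7750
FA = 69/160 = 0.4313
Φ⁻¹(H) = Φ⁻¹(0.7750) = 0.7554
Φ⁻¹(FA) = Φ⁻¹(0.4313) = -0.1731
d' = z(H) − z(FA) = 0.7554 − (-0.1731) = 0.9285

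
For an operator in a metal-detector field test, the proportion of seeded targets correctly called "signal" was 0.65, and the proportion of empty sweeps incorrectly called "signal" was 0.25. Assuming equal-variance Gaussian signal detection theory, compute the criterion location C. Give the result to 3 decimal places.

C = 0.145

z(H) = z(0.65) = 0.3853
z(FA) = z(0.25) = -0.6745
c = −½·[z(H) + z(FA)] = −0.5 × (0.3853 + (-0.6745)) = 0.1446
c > 0: the operator has a conservative response bias.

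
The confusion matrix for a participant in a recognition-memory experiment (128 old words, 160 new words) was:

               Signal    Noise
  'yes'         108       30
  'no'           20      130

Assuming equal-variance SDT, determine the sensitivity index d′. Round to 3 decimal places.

d′ = 1.897

H = 108/128 = 0.8438
FA = 30/160 = 0.1875
z(H) = z(0.8438) = 1.0102
z(FA) = z(0.1875) = -0.8871
d' = z(H) − z(FA) = 1.0102 − (-0.8871) = 1.8973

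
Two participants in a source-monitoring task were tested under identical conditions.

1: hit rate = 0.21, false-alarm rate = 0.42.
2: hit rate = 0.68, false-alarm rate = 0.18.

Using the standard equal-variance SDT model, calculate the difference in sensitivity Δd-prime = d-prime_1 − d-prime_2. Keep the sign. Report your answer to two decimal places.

1: z(0.21) = -0.806, z(0.42) = -0.202, d' = -0.604
2: z(0.68) = 0.468, z(0.18) = -0.915, d' = 1.383
Δd' = d'_1 − d'_2 = -0.604 − 1.383 = -1.987
2 has the higher sensitivity.

Δd-prime = -1.99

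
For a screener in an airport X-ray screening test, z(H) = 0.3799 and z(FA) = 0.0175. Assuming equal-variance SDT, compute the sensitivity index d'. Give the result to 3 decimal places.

d' = 0.362

d' = z(H) − z(FA) = 0.3799 − 0.0175 = 0.3624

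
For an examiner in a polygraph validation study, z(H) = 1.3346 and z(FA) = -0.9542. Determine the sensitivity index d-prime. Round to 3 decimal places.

d-prime = 2.289

d' = z(H) − z(FA) = 1.3346 − (-0.9542) = 2.2888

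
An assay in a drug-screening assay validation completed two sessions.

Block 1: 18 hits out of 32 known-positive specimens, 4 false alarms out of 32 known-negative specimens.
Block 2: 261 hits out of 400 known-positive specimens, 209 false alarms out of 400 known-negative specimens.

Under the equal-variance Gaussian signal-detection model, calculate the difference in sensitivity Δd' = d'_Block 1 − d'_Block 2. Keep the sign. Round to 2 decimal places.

Δd' = 0.97

Block 1: z(0.5625) = 0.157, z(0.1250) = -1.150, d' = 1.307
Block 2: z(0.6525) = 0.392, z(0.5225) = 0.056, d' = 0.336
Δd' = d'_Block 1 − d'_Block 2 = 1.307 − 0.336 = 0.971
Block 1 has the higher sensitivity.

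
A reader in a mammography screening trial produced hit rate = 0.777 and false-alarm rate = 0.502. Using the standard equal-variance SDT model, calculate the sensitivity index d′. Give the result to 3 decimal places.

d′ = 0.757

z(H) = 0.7621
z(FA) = 0.0050
d' = z(H) − z(FA) = 0.7621 − 0.0050 = 0.7571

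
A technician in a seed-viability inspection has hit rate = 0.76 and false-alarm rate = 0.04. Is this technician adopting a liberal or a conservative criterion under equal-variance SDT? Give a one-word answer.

z(H) = 0.706, z(FA) = -1.751
c = −½·(z(H) + z(FA)) = 0.5225
c > 0 → conservative criterion (biased toward responding “no”).

conservative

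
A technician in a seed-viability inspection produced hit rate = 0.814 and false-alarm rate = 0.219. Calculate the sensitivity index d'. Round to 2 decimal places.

d' = 1.67

z(H) = z(0.814) = 0.8927
z(FA) = z(0.219) = -0.7756
d' = z(H) − z(FA) = 0.8927 − (-0.7756) = 1.6683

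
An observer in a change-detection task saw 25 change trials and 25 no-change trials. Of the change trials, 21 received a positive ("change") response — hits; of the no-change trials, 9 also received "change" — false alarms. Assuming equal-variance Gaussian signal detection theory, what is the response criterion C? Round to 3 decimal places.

H = 21/25 = 0.8400
FA = 9/25 = 0.3600
z(0.8400) = 0.9945, z(0.3600) = -0.3585
c = −½·[z(H) + z(FA)] = −0.5 × (0.9945 + (-0.3585)) = -0.3180
c < 0: the observer has a liberal response bias.

C = -0.318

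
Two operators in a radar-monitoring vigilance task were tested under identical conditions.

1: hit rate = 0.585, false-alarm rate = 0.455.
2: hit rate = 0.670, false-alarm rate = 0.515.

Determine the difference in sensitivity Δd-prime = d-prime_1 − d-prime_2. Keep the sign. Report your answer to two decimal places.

1: z(0.585) = 0.215, z(0.455) = -0.113, d' = 0.328
2: z(0.670) = 0.440, z(0.515) = 0.038, d' = 0.402
Δd' = d'_1 − d'_2 = 0.328 − 0.402 = -0.074
2 has the higher sensitivity.

Δd-prime = -0.07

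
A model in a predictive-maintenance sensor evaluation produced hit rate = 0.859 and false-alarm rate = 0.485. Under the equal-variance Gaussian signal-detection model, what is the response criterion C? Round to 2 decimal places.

C = -0.52

Φ⁻¹(H) = Φ⁻¹(0.859) = 1.0758
Φ⁻¹(FA) = Φ⁻¹(0.485) = -0.0376
c = −½·[z(H) + z(FA)] = −0.5 × (1.0758 + (-0.0376)) = -0.5191
c < 0: the model has a liberal response bias.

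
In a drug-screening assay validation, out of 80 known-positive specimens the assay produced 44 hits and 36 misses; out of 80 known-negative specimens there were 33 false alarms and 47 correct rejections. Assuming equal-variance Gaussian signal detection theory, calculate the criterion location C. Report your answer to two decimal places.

H = 44/80 = 0.5500
FA = 33/80 = 0.4125
z(0.5500) = 0.1257, z(0.4125) = -0.2211
c = −½·[z(H) + z(FA)] = −0.5 × (0.1257 + (-0.2211)) = 0.0477
c > 0: the assay has a conservative response bias.

C = 0.05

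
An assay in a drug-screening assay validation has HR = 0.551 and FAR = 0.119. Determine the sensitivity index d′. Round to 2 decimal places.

d′ = 1.31

z(0.551) = 0.1282, z(0.119) = -1.1800
d' = z(H) − z(FA) = 0.1282 − (-1.1800) = 1.3082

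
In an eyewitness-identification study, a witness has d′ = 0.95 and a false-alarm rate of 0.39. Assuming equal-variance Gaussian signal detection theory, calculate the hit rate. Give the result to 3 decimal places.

hit rate = 0.749

z(false-alarm rate) = z(0.39) = -0.2793
z(H) = z(FA) + d' = -0.2793 + 0.95 = 0.6707
hit rate = Φ(0.6707) = 0.7488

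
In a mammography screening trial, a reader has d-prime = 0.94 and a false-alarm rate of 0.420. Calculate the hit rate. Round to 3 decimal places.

z(false-alarm rate) = z(0.420) = -0.2019
z(H) = z(FA) + d' = -0.2019 + 0.94 = 0.7381
hit rate = Φ(0.7381) = 0.7698

hit rate = 0.770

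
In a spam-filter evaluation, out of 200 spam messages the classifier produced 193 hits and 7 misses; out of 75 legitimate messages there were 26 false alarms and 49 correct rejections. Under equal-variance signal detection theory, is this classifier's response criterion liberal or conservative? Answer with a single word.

z(H) = 1.812, z(FA) = -0.394
c = −½·(z(H) + z(FA)) = -0.709
c < 0 → liberal criterion (biased toward responding “yes”).

liberal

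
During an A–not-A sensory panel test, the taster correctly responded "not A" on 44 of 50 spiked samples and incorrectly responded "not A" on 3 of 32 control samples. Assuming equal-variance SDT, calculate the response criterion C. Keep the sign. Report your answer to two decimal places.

C = 0.07

H = 44/50 = 0.8800
FA = 3/32 = 0.0938
z(H) = z(0.8800) = 1.1750
z(FA) = z(0.0938) = -1.3177
c = −½·[z(H) + z(FA)] = −0.5 × (1.1750 + (-1.3177)) = 0.07135
c > 0: the taster has a conservative response bias.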